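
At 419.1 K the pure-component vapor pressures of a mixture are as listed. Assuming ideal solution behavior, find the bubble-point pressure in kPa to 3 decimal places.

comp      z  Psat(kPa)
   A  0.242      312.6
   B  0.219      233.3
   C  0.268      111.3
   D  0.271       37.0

Pbub = 166.597 kPa

At the bubble point ψ → 0, so ΣzᵢKᵢ = 1 with Kᵢ = Pᵢˢᵃᵗ/P ⇒ P = ΣzᵢPᵢˢᵃᵗ.
P = 0.242·312.6 + 0.219·233.3 + 0.268·111.3 + 0.271·37.0 = 166.597 kPa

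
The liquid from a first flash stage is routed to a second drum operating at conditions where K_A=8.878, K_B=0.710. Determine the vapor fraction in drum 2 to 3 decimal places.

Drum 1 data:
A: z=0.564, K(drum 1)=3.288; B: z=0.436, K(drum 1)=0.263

V/F (drum 2) = 0.744

Drum 1:
Iterate (Newton) starting at ψ₁ = 0.56:
  ψ₁ = 0.560: g = 0.0185, g' = -1.254 → ψ₁ = 0.575
Converged at ψ₁ = 0.575.
Drum-1 compositions:
  A: x = 0.244, y = 0.801
  B: x = 0.756, y = 0.199
Drum-2 feed = drum-1 liquid: z₂ = (0.2436, 0.7564).
Drum 2:
Binary case is linear: z₁(K₁−1)(1+ψ₂(K₂−1)) + z₂(K₂−1)(1+ψ₂(K₁−1)) = 0
⇒ ψ₂ = [z₁(K₁−1)+z₂(K₂−1)] / [−(K₁−1)(K₂−1)] = 1.7000/2.2846 = 0.744
  A: x = 0.036, y = 0.315
  B: x = 0.964, y = 0.685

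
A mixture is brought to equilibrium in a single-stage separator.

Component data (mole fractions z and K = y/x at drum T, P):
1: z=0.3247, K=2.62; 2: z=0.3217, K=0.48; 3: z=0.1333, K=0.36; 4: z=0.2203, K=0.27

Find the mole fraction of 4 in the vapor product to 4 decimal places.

y_4 = 0.0648

Newton–Raphson from V/F = 0.37:
  V/F = 0.3700: g = -0.21037, g' = -0.7806 → V/F = 0.1005
  V/F = 0.1005: g = 0.01113, g' = -0.9262 → V/F = 0.1125
  V/F = 0.1125: g = 0.00010, g' = -0.9105 → V/F = 0.1126
Converged at V/F = 0.1126.
Compositions from xᵢ = zᵢ/(1+V/F(Kᵢ−1)), yᵢ = Kᵢxᵢ:
  1: x = 0.2746, y = 0.7195
  2: x = 0.3417, y = 0.1640
  3: x = 0.1437, y = 0.0517
  4: x = 0.2400, y = 0.0648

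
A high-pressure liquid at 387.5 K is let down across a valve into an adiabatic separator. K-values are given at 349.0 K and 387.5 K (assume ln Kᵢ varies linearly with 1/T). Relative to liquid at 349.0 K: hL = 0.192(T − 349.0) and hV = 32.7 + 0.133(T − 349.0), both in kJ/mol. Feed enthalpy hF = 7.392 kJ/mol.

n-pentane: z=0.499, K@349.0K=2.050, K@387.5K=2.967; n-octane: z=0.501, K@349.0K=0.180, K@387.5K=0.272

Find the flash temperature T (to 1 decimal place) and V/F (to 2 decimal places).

Adiabatic flash: solve Rachford–Rice at each trial T, then check hF = ψ·hV(T) + (1−ψ)·hL(T).
  T = 349.0 K: K = (2.050, 0.180), RR gives ψ = 0.131, H_out = 4.297 kJ/mol
  T = 387.5 K: K = (2.967, 0.272), RR gives ψ = 0.431, H_out = 20.499 kJ/mol
  T = 368.2 K: K = (2.489, 0.224), RR gives ψ = 0.306, H_out = 13.352 kJ/mol
  T = 358.6 K: K = (2.265, 0.201), RR gives ψ = 0.229, H_out = 9.187 kJ/mol
  T = 353.8 K: K = (2.156, 0.190), RR gives ψ = 0.183, H_out = 6.855 kJ/mol
  T = 356.2 K: K = (2.210, 0.196), RR gives ψ = 0.206, H_out = 8.046 kJ/mol
Linear interpolation between T = 353.8 (H_out = 6.855) and T = 356.2 (H_out = 8.046) on hF = 7.392 gives T ≈ 354.9 K, at which ψ = 0.19.

T = 354.9 K, V/F = 0.19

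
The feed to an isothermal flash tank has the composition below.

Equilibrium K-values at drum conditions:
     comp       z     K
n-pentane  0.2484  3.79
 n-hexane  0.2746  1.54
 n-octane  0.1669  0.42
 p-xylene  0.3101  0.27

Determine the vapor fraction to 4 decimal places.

Material balance + equilibrium reduce to Σ zᵢ(Kᵢ−1)/(1+ψ(Kᵢ−1)) = 0.
Feasibility: ΣzᵢKᵢ = 1.5181, Σzᵢ/Kᵢ = 1.7898 — both > 1, two phases present.
Newton iteration, ψ⁰ = 0.5:
  ψ = 0.5000: g = -0.08671, g' = -0.9079 → ψ = 0.4045
  ψ = 0.4045: g = -0.00041, g' = -0.9093 → ψ = 0.4040
Converged at ψ = 0.4040.

ψ = 0.4040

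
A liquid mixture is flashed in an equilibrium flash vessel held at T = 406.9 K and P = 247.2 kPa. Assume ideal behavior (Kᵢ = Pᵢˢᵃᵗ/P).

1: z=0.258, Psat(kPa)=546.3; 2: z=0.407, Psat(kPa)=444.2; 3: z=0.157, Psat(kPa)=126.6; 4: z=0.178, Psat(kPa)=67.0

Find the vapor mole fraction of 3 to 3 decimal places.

y_3 = 0.122

Raoult's law: Kᵢ = Pᵢˢᵃᵗ/P = Pᵢˢᵃᵗ/247.2.
  K_1 = 546.3/247.2 = 2.20995, K_2 = 444.2/247.2 = 1.79693, K_3 = 126.6/247.2 = 0.51214, K_4 = 67.0/247.2 = 0.27104
Newton–Raphson from ψ = 0.62:
  ψ = 0.620: g = 0.0489, g' = -0.631 → ψ = 0.697
  ψ = 0.697: g = -0.0023, g' = -0.695 → ψ = 0.694
Converged at ψ = 0.694.
Compositions from xᵢ = zᵢ/(1+ψ(Kᵢ−1)), yᵢ = Kᵢxᵢ:
  1: x = 0.140, y = 0.310
  2: x = 0.262, y = 0.471
  3: x = 0.237, y = 0.122
  4: x = 0.360, y = 0.098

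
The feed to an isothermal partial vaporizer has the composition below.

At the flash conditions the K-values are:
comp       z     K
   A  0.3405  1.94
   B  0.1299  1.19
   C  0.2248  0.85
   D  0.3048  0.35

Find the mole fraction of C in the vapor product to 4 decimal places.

Newton iteration, V/F⁰ = 0.6:
  V/F = 0.6000: g = -0.13504, g' = -0.4790 → V/F = 0.3181
  V/F = 0.3181: g = -0.01549, g' = -0.3927 → V/F = 0.2786
  V/F = 0.2786: g = -0.00005, g' = -0.3907 → V/F = 0.2785
Converged at V/F = 0.2785.
Compositions from xᵢ = zᵢ/(1+V/F(Kᵢ−1)), yᵢ = Kᵢxᵢ:
  A: x = 0.2699, y = 0.5235
  B: x = 0.1234, y = 0.1468
  C: x = 0.2346, y = 0.1994
  D: x = 0.3722, y = 0.1303

y_C = 0.1994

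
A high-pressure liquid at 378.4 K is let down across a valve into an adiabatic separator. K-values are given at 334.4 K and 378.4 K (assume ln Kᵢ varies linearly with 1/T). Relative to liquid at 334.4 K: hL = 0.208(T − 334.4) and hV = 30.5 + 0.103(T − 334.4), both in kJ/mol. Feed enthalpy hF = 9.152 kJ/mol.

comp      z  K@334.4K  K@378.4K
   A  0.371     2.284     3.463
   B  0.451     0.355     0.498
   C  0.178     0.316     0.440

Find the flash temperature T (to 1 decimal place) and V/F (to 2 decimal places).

T = 348.1 K, V/F = 0.22

Adiabatic flash: solve Rachford–Rice at each trial T, then check hF = ψ·hV(T) + (1−ψ)·hL(T).
  T = 334.4 K: K = (2.284, 0.355, 0.316), RR gives ψ = 0.076, H_out = 2.306 kJ/mol
  T = 378.4 K: K = (3.463, 0.498, 0.440), RR gives ψ = 0.460, H_out = 21.049 kJ/mol
  T = 356.4 K: K = (2.849, 0.425, 0.377), RR gives ψ = 0.290, H_out = 12.744 kJ/mol
  T = 345.4 K: K = (2.560, 0.389, 0.346), RR gives ψ = 0.192, H_out = 7.932 kJ/mol
  T = 350.9 K: K = (2.703, 0.407, 0.361), RR gives ψ = 0.243, H_out = 10.416 kJ/mol
  T = 348.1 K: K = (2.630, 0.398, 0.353), RR gives ψ = 0.218, H_out = 9.173 kJ/mol
  T = 346.8 K: K = (2.596, 0.394, 0.350), RR gives ψ = 0.206, H_out = 8.581 kJ/mol
Linear interpolation between T = 346.8 (H_out = 8.581) and T = 348.1 (H_out = 9.173) on hF = 9.152 gives T ≈ 348.1 K, at which ψ = 0.22.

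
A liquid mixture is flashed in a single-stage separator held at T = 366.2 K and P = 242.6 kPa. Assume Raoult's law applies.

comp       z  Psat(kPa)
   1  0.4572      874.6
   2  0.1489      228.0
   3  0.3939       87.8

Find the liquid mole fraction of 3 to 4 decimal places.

Raoult's law: Kᵢ = Pᵢˢᵃᵗ/P = Pᵢˢᵃᵗ/242.6.
  K_1 = 874.6/242.6 = 3.605111, K_2 = 228.0/242.6 = 0.939819, K_3 = 87.8/242.6 = 0.361913
Newton iteration, ψ⁰ = 0.5:
  ψ = 0.5000: g = 0.13893, g' = -0.9317 → ψ = 0.6491
  ψ = 0.6491: g = 0.00422, g' = -0.8964 → ψ = 0.6538
Converged at ψ = 0.6538.
Compositions from xᵢ = zᵢ/(1+ψ(Kᵢ−1)), yᵢ = Kᵢxᵢ:
  1: x = 0.1691, y = 0.6097
  2: x = 0.1550, y = 0.1457
  3: x = 0.6759, y = 0.2446

x_3 = 0.6759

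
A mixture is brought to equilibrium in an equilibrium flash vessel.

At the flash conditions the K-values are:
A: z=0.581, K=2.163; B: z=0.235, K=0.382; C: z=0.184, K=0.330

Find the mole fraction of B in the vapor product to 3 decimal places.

Material balance + equilibrium reduce to Σ zᵢ(Kᵢ−1)/(1+ψ(Kᵢ−1)) = 0.
g(0) = ΣzᵢKᵢ − 1 = 0.407 and g(1) = 1 − Σzᵢ/Kᵢ = -0.441, so a root lies in (0, 1).
Newton–Raphson from ψ = 0.43:
  ψ = 0.430: g = 0.0795, g' = -0.679 → ψ = 0.547
  ψ = 0.547: g = -0.0011, g' = -0.704 → ψ = 0.546
Converged at ψ = 0.546.
Compositions from xᵢ = zᵢ/(1+ψ(Kᵢ−1)), yᵢ = Kᵢxᵢ:
  A: x = 0.355, y = 0.769
  B: x = 0.355, y = 0.135
  C: x = 0.290, y = 0.096

y_B = 0.135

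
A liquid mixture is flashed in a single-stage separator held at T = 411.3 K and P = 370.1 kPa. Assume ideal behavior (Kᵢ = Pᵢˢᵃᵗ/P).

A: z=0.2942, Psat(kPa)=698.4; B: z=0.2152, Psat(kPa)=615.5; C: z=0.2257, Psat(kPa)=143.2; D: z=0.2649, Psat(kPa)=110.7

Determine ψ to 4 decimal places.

ψ = 0.1505

Raoult's law: Kᵢ = Pᵢˢᵃᵗ/P = Pᵢˢᵃᵗ/370.1.
  K_A = 698.4/370.1 = 1.887058, K_B = 615.5/370.1 = 1.663064, K_C = 143.2/370.1 = 0.386922, K_D = 110.7/370.1 = 0.299108
Material balance + equilibrium reduce to Σ zᵢ(Kᵢ−1)/(1+ψ(Kᵢ−1)) = 0.
Check two-phase: ΣzᵢKᵢ = 1.0796 > 1 and Σzᵢ/Kᵢ = 1.7543 > 1, so g(0) = 0.0796 > 0 and g(1) = -0.7543 < 0.
Newton iteration, ψ⁰ = 0.43:
  ψ = 0.4300: g = -0.15372, g' = -0.6017 → ψ = 0.1745
  ψ = 0.1745: g = -0.01260, g' = -0.5249 → ψ = 0.1505
Converged at ψ = 0.1505.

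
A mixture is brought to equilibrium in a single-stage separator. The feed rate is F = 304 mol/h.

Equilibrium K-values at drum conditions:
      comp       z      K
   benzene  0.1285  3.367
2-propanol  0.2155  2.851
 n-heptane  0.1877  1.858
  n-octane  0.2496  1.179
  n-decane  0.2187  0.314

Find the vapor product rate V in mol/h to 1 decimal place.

V = 268.3 mol/h

Rachford–Rice: g(ψ) = Σ zᵢ(Kᵢ−1)/(1+ψ(Kᵢ−1)) = 0.
g(0) = ΣzᵢKᵢ − 1 = 0.7587 and g(1) = 1 − Σzᵢ/Kᵢ = -0.1230, so a root lies in (0, 1).
Iterate (Newton) starting at ψ = 0.5:
  ψ = 0.5000: g = 0.27181, g' = -0.6630 → ψ = 0.9100
  ψ = 0.9100: g = -0.02538, g' = -0.9533 → ψ = 0.8834
  ψ = 0.8834: g = -0.00079, g' = -0.8953 → ψ = 0.8825
Converged at ψ = 0.8825.
Then V = ψ·F = 0.8825·304 = 268.3 mol/h and L = F − V = 35.7 mol/h.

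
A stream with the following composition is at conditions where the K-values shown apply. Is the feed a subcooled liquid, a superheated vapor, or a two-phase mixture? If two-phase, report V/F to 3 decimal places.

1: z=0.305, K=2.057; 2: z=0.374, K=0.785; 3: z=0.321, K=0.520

ΣzᵢKᵢ = 1.088; Σzᵢ/Kᵢ = 1.242.
Both exceed 1, so a two-phase solution exists.
Rachford–Rice: g(ψ) = Σ zᵢ(Kᵢ−1)/(1+ψ(Kᵢ−1)) = 0.
Iterate (Newton) starting at ψ = 0.46:
  ψ = 0.460: g = -0.0701, g' = -0.297 → ψ = 0.224
  ψ = 0.224: g = 0.0034, g' = -0.335 → ψ = 0.235
Converged at ψ = 0.235.

two-phase, V/F = 0.235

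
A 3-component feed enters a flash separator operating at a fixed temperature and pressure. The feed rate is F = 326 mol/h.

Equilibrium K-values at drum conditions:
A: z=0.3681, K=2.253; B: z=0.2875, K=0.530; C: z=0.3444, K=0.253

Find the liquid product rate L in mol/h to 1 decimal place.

Rachford–Rice: g(V/F) = Σ zᵢ(Kᵢ−1)/(1+V/F(Kᵢ−1)) = 0.
Check two-phase: ΣzᵢKᵢ = 1.0688 > 1 and Σzᵢ/Kᵢ = 2.0671 > 1, so g(0) = 0.0688 > 0 and g(1) = -1.0671 < 0.
Newton iteration, V/F⁰ = 0.5:
  V/F = 0.5000: g = -0.30370, g' = -0.8166 → V/F = 0.1281
  V/F = 0.1281: g = -0.03082, g' = -0.7360 → V/F = 0.0862
  V/F = 0.0862: g = 0.00046, g' = -0.7593 → V/F = 0.0868
Converged at V/F = 0.0868.
Then V = V/F·F = 0.0868·326 = 28.3 mol/h and L = F − V = 297.7 mol/h.

L = 297.7 mol/h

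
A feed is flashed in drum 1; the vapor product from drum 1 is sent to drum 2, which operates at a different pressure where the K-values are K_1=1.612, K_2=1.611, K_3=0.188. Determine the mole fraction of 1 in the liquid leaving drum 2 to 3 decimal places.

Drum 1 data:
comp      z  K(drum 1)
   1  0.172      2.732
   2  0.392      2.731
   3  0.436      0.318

x_1 (drum 2) = 0.174

Drum 1:
Newton–Raphson from ψ₁ = 0.5:
  ψ₁ = 0.500: g = 0.0722, g' = -0.953 → ψ₁ = 0.576
  ψ₁ = 0.576: g = -0.0006, g' = -0.974 → ψ₁ = 0.575
Converged at ψ₁ = 0.575.
Drum-1 compositions:
  1: x = 0.086, y = 0.235
  2: x = 0.196, y = 0.536
  3: x = 0.717, y = 0.228
Drum-2 feed = drum-1 vapor: z₂ = (0.2354, 0.5365, 0.2281).
Drum 2:
Let ψ₂ = V/F and solve Σ zᵢ(Kᵢ−1)/(1+ψ₂(Kᵢ−1)) = 0.
Check two-phase: ΣzᵢKᵢ = 1.287 > 1 and Σzᵢ/Kᵢ = 1.693 > 1, so g(0) = 0.287 > 0 and g(1) = -0.693 < 0.
Newton–Raphson from ψ₂ = 0.5:
  ψ₂ = 0.500: g = 0.0495, g' = -0.596 → ψ₂ = 0.583
  ψ₂ = 0.583: g = -0.0040, g' = -0.699 → ψ₂ = 0.577
Converged at ψ₂ = 0.577.
  1: x = 0.174, y = 0.280
  2: x = 0.397, y = 0.639
  3: x = 0.429, y = 0.081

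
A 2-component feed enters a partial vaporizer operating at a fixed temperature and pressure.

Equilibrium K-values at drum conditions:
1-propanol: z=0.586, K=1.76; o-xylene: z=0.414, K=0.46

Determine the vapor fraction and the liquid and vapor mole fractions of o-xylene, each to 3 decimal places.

Material balance + equilibrium reduce to Σ zᵢ(Kᵢ−1)/(1+ψ(Kᵢ−1)) = 0.
Check two-phase: ΣzᵢKᵢ = 1.222 > 1 and Σzᵢ/Kᵢ = 1.233 > 1, so g(0) = 0.222 > 0 and g(1) = -0.233 < 0.
Binary case is linear: z₁(K₁−1)(1+ψ(K₂−1)) + z₂(K₂−1)(1+ψ(K₁−1)) = 0
⇒ ψ = [z₁(K₁−1)+z₂(K₂−1)] / [−(K₁−1)(K₂−1)] = 0.2218/0.4104 = 0.540
Compositions from xᵢ = zᵢ/(1+ψ(Kᵢ−1)), yᵢ = Kᵢxᵢ:
  1-propanol: x = 0.415, y = 0.731
  o-xylene: x = 0.585, y = 0.269

ψ = 0.540, x_o-xylene = 0.585, y_o-xylene = 0.269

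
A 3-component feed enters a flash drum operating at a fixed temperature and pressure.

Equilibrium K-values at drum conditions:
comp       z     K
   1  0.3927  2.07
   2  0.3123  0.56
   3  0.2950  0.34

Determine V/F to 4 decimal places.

V/F = 0.1480

Material balance + equilibrium reduce to Σ zᵢ(Kᵢ−1)/(1+V/F(Kᵢ−1)) = 0.
Feasibility: ΣzᵢKᵢ = 1.0881, Σzᵢ/Kᵢ = 1.6150 — both > 1, two phases present.
Iterate (Newton) starting at V/F = 0.61:
  V/F = 0.6100: g = -0.25949, g' = -0.6376 → V/F = 0.2030
  V/F = 0.2030: g = -0.03052, g' = -0.5477 → V/F = 0.1473
  V/F = 0.1473: g = 0.00038, g' = -0.5623 → V/F = 0.1480
Converged at V/F = 0.1480.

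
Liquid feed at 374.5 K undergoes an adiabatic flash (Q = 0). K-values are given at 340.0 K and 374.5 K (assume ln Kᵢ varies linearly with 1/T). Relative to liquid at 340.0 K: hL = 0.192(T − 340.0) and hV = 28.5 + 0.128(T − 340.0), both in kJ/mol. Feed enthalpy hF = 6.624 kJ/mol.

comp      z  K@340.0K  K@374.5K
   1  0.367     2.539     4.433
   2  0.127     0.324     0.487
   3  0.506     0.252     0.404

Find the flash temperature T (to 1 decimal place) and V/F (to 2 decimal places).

Adiabatic flash: solve Rachford–Rice at each trial T, then check hF = ψ·hV(T) + (1−ψ)·hL(T).
  T = 340.0 K: K = (2.539, 0.324, 0.252), RR gives ψ = 0.089, H_out = 2.535 kJ/mol
  T = 374.5 K: K = (4.433, 0.487, 0.404), RR gives ψ = 0.448, H_out = 18.413 kJ/mol
  T = 357.2 K: K = (3.398, 0.401, 0.323), RR gives ψ = 0.290, H_out = 11.256 kJ/mol
  T = 348.6 K: K = (2.948, 0.361, 0.286), RR gives ψ = 0.200, H_out = 7.239 kJ/mol
  T = 344.3 K: K = (2.738, 0.342, 0.269), RR gives ψ = 0.148, H_out = 5.001 kJ/mol
  T = 346.5 K: K = (2.844, 0.352, 0.277), RR gives ψ = 0.175, H_out = 6.170 kJ/mol
Linear interpolation between T = 346.5 (H_out = 6.170) and T = 348.6 (H_out = 7.239) on hF = 6.624 gives T ≈ 347.4 K, at which ψ = 0.19.

T = 347.4 K, V/F = 0.19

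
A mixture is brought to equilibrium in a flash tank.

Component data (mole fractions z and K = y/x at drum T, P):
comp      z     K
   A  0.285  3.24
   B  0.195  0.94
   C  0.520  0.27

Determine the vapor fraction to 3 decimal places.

ψ = 0.186

Iterate (Newton) starting at ψ = 0.58:
  ψ = 0.580: g = -0.3928, g' = -1.105 → ψ = 0.224
  ψ = 0.224: g = -0.0410, g' = -1.030 → ψ = 0.185
  ψ = 0.185: g = 0.0011, g' = -1.087 → ψ = 0.186
Converged at ψ = 0.186.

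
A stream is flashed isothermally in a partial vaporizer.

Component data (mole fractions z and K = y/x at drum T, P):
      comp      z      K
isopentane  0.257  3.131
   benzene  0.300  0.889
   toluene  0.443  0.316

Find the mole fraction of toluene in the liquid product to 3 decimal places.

x_toluene = 0.513

Rachford–Rice: g(ψ) = Σ zᵢ(Kᵢ−1)/(1+ψ(Kᵢ−1)) = 0.
Feasibility: ΣzᵢKᵢ = 1.211, Σzᵢ/Kᵢ = 1.821 — both > 1, two phases present.
Newton iteration, ψ⁰ = 0.5:
  ψ = 0.500: g = -0.2306, g' = -0.756 → ψ = 0.195
  ψ = 0.195: g = 0.0031, g' = -0.862 → ψ = 0.199
Converged at ψ = 0.199.
Compositions from xᵢ = zᵢ/(1+ψ(Kᵢ−1)), yᵢ = Kᵢxᵢ:
  isopentane: x = 0.181, y = 0.565
  benzene: x = 0.307, y = 0.273
  toluene: x = 0.513, y = 0.162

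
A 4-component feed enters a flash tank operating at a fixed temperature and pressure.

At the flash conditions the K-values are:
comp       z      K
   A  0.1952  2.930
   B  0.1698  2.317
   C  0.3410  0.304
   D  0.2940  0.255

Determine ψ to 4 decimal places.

ψ = 0.1195

Let ψ = V/F and solve Σ zᵢ(Kᵢ−1)/(1+ψ(Kᵢ−1)) = 0.
Check two-phase: ΣzᵢKᵢ = 1.1440 > 1 and Σzᵢ/Kᵢ = 2.4146 > 1, so g(0) = 0.1440 > 0 and g(1) = -1.4146 < 0.
Newton iteration, ψ⁰ = 0.53:
  ψ = 0.5300: g = -0.42006, g' = -1.1401 → ψ = 0.1616
  ψ = 0.1616: g = -0.04483, g' = -1.0433 → ψ = 0.1186
  ψ = 0.1186: g = 0.00103, g' = -1.0944 → ψ = 0.1195
Converged at ψ = 0.1195.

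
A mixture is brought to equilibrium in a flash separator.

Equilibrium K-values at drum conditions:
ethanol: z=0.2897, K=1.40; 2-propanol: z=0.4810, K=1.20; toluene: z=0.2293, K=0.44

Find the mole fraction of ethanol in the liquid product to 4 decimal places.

Rachford–Rice: g(β) = Σ zᵢ(Kᵢ−1)/(1+β(Kᵢ−1)) = 0.
Feasibility: ΣzᵢKᵢ = 1.0837, Σzᵢ/Kᵢ = 1.1289 — both > 1, two phases present.
Newton–Raphson from β = 0.5:
  β = 0.5000: g = 0.00568, g' = -0.1868 → β = 0.5304
  β = 0.5304: g = -0.00009, g' = -0.1928 → β = 0.5299
Converged at β = 0.5299.
Compositions from xᵢ = zᵢ/(1+β(Kᵢ−1)), yᵢ = Kᵢxᵢ:
  ethanol: x = 0.2390, y = 0.3346
  2-propanol: x = 0.4349, y = 0.5219
  toluene: x = 0.3261, y = 0.1435

x_ethanol = 0.2390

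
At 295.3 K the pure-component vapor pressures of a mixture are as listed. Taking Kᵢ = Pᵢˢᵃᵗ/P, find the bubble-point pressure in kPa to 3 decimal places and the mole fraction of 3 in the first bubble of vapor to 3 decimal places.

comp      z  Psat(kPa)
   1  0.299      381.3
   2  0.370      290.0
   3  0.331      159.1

Pbub = 273.971 kPa, y_3 = 0.192

At the bubble point ψ → 0, so ΣzᵢKᵢ = 1 with Kᵢ = Pᵢˢᵃᵗ/P ⇒ P = ΣzᵢPᵢˢᵃᵗ.
P = 0.299·381.3 + 0.370·290.0 + 0.331·159.1 = 273.971 kPa
yᵢ = zᵢPᵢˢᵃᵗ/P ⇒ y_3 = 0.331·159.1/273.971 = 0.192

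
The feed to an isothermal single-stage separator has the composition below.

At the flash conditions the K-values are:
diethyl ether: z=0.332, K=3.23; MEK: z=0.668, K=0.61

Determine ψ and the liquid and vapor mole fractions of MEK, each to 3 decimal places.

ψ = 0.552, x_MEK = 0.851, y_MEK = 0.519

Material balance + equilibrium reduce to Σ zᵢ(Kᵢ−1)/(1+ψ(Kᵢ−1)) = 0.
Check two-phase: ΣzᵢKᵢ = 1.480 > 1 and Σzᵢ/Kᵢ = 1.198 > 1, so g(0) = 0.480 > 0 and g(1) = -0.198 < 0.
Newton–Raphson from ψ = 0.5:
  ψ = 0.500: g = 0.0264, g' = -0.526 → ψ = 0.550
  ψ = 0.550: g = 0.0007, g' = -0.498 → ψ = 0.552
Converged at ψ = 0.552.
Compositions from xᵢ = zᵢ/(1+ψ(Kᵢ−1)), yᵢ = Kᵢxᵢ:
  diethyl ether: x = 0.149, y = 0.481
  MEK: x = 0.851, y = 0.519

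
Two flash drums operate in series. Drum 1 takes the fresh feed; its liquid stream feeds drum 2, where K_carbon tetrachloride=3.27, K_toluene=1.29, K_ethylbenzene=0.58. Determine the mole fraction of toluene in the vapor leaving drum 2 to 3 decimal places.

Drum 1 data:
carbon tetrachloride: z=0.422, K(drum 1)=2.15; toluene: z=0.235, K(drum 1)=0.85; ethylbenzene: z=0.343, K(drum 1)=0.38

y_toluene (drum 2) = 0.264

Drum 1:
Newton iteration, ψ₁⁰ = 0.5:
  ψ₁ = 0.500: g = -0.0382, g' = -0.508 → ψ₁ = 0.425
  ψ₁ = 0.425: g = -0.0003, g' = -0.501 → ψ₁ = 0.424
Converged at ψ₁ = 0.424.
Drum-1 compositions:
  carbon tetrachloride: x = 0.284, y = 0.610
  toluene: x = 0.251, y = 0.213
  ethylbenzene: x = 0.465, y = 0.177
Drum-2 feed = drum-1 liquid: z₂ = (0.2836, 0.2510, 0.4654).
Drum 2:
Newton–Raphson from ψ₂ = 0.66:
  ψ₂ = 0.660: g = 0.0484, g' = -0.406 → ψ₂ = 0.779
  ψ₂ = 0.779: g = 0.0014, g' = -0.386 → ψ₂ = 0.783
Converged at ψ₂ = 0.783.
  carbon tetrachloride: x = 0.102, y = 0.334
  toluene: x = 0.205, y = 0.264
  ethylbenzene: x = 0.693, y = 0.402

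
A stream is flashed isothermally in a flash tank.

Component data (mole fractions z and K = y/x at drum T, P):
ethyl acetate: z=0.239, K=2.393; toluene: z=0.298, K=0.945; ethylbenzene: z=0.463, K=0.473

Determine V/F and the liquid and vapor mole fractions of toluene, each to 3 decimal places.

Iterate (Newton) starting at V/F = 0.5:
  V/F = 0.500: g = -0.1519, g' = -0.399 → V/F = 0.119
  V/F = 0.119: g = 0.0086, g' = -0.488 → V/F = 0.137
Converged at V/F = 0.137.
Compositions from xᵢ = zᵢ/(1+V/F(Kᵢ−1)), yᵢ = Kᵢxᵢ:
  ethyl acetate: x = 0.201, y = 0.480
  toluene: x = 0.300, y = 0.284
  ethylbenzene: x = 0.499, y = 0.236

V/F = 0.137, x_toluene = 0.300, y_toluene = 0.284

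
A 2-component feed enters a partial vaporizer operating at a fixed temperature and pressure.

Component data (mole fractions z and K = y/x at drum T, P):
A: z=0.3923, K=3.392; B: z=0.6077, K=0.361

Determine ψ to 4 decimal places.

Material balance + equilibrium reduce to Σ zᵢ(Kᵢ−1)/(1+ψ(Kᵢ−1)) = 0.
Check two-phase: ΣzᵢKᵢ = 1.5501 > 1 and Σzᵢ/Kᵢ = 1.7990 > 1, so g(0) = 0.5501 > 0 and g(1) = -0.7990 < 0.
Binary case is linear: z₁(K₁−1)(1+ψ(K₂−1)) + z₂(K₂−1)(1+ψ(K₁−1)) = 0
⇒ ψ = [z₁(K₁−1)+z₂(K₂−1)] / [−(K₁−1)(K₂−1)] = 0.55006/1.52849 = 0.3599

ψ = 0.3599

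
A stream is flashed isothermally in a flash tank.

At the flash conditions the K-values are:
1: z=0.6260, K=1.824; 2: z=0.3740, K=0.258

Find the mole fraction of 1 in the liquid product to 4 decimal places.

x_1 = 0.4738

Newton iteration, V/F⁰ = 0.5:
  V/F = 0.5000: g = -0.07587, g' = -0.7336 → V/F = 0.3966
  V/F = 0.3966: g = -0.00444, g' = -0.6549 → V/F = 0.3898
Converged at V/F = 0.3898.
Compositions from xᵢ = zᵢ/(1+V/F(Kᵢ−1)), yᵢ = Kᵢxᵢ:
  1: x = 0.4738, y = 0.8642
  2: x = 0.5262, y = 0.1358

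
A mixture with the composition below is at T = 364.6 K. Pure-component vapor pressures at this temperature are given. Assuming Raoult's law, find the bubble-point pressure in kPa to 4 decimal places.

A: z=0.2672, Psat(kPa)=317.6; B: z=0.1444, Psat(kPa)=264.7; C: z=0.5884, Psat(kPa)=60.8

Pbub = 158.8601 kPa

At the bubble point ψ → 0, so ΣzᵢKᵢ = 1 with Kᵢ = Pᵢˢᵃᵗ/P ⇒ P = ΣzᵢPᵢˢᵃᵗ.
P = 0.2672·317.6 + 0.1444·264.7 + 0.5884·60.8 = 158.8601 kPa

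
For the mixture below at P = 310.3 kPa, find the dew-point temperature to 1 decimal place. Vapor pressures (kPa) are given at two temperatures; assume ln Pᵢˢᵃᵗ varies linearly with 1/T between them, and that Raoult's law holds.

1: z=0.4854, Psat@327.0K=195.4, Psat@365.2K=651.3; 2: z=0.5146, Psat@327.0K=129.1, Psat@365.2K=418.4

T = 348.4 K

Dew-point temperature: Σzᵢ·P/Pᵢˢᵃᵗ(T) = 1. Interpolate ln Pᵢˢᵃᵗ = aᵢ + bᵢ/T.
  T = 327.0 K: ΣzᵢP/Pᵢˢᵃᵗ = 2.0077
  T = 365.2 K: ΣzᵢP/Pᵢˢᵃᵗ = 0.6129
  T = 346.1 K: ΣzᵢP/Pᵢˢᵃᵗ = 1.0735
  T = 355.6 K: ΣzᵢP/Pᵢˢᵃᵗ = 0.8063
  T = 350.9 K: ΣzᵢP/Pᵢˢᵃᵗ = 0.9271
  T = 348.5 K: ΣzᵢP/Pᵢˢᵃᵗ = 0.9972
Interpolating between 346.1 K and 348.5 K gives T ≈ 348.4 K.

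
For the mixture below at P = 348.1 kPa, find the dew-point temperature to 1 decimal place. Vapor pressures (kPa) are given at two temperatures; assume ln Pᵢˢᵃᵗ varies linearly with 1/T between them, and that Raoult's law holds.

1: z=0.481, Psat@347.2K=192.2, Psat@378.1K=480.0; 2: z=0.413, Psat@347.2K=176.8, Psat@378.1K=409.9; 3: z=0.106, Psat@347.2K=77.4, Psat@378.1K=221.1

Dew-point temperature: Σzᵢ·P/Pᵢˢᵃᵗ(T) = 1. Interpolate ln Pᵢˢᵃᵗ = aᵢ + bᵢ/T.
  T = 347.2 K: ΣzᵢP/Pᵢˢᵃᵗ = 2.1610
  T = 378.1 K: ΣzᵢP/Pᵢˢᵃᵗ = 0.8664
  T = 362.6 K: ΣzᵢP/Pᵢˢᵃᵗ = 1.3430
  T = 370.4 K: ΣzᵢP/Pᵢˢᵃᵗ = 1.0721
  T = 374.2 K: ΣzᵢP/Pᵢˢᵃᵗ = 0.9640
  T = 372.3 K: ΣzᵢP/Pᵢˢᵃᵗ = 1.0163
Interpolating between 372.3 K and 374.2 K gives T ≈ 372.9 K.

T = 372.9 K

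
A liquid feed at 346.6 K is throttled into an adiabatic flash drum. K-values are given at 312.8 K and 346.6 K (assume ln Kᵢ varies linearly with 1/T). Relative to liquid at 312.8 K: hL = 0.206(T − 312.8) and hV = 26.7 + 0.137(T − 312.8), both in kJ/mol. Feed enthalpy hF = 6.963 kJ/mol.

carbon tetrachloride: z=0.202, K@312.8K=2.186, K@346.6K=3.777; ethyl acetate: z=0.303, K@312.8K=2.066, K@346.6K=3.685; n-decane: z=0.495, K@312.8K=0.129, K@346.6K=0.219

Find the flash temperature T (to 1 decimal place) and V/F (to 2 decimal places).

T = 318.5 K, V/F = 0.22

Adiabatic flash: solve Rachford–Rice at each trial T, then check hF = ψ·hV(T) + (1−ψ)·hL(T).
  T = 312.8 K: K = (2.186, 2.066, 0.129), RR gives ψ = 0.135, H_out = 3.612 kJ/mol
  T = 346.6 K: K = (3.777, 3.685, 0.219), RR gives ψ = 0.465, H_out = 18.287 kJ/mol
  T = 329.7 K: K = (2.914, 2.800, 0.170), RR gives ψ = 0.340, H_out = 12.174 kJ/mol
  T = 321.2 K: K = (2.531, 2.413, 0.149), RR gives ψ = 0.254, H_out = 8.366 kJ/mol
  T = 317.0 K: K = (2.355, 2.235, 0.139), RR gives ψ = 0.200, H_out = 6.153 kJ/mol
  T = 319.1 K: K = (2.442, 2.323, 0.144), RR gives ψ = 0.228, H_out = 7.295 kJ/mol
Linear interpolation between T = 317.0 (H_out = 6.153) and T = 319.1 (H_out = 7.295) on hF = 6.963 gives T ≈ 318.5 K, at which ψ = 0.22.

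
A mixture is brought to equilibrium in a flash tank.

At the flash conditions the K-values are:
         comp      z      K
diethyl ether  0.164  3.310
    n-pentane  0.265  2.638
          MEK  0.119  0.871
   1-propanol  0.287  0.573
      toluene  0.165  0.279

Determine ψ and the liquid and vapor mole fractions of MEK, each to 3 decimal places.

ψ = 0.581, x_MEK = 0.129, y_MEK = 0.112

Rachford–Rice: g(ψ) = Σ zᵢ(Kᵢ−1)/(1+ψ(Kᵢ−1)) = 0.
Feasibility: ΣzᵢKᵢ = 1.556, Σzᵢ/Kᵢ = 1.379 — both > 1, two phases present.
Newton iteration, ψ⁰ = 0.33:
  ψ = 0.330: g = 0.1819, g' = -0.802 → ψ = 0.557
  ψ = 0.557: g = 0.0166, g' = -0.694 → ψ = 0.581
Converged at ψ = 0.581.
Compositions from xᵢ = zᵢ/(1+ψ(Kᵢ−1)), yᵢ = Kᵢxᵢ:
  diethyl ether: x = 0.070, y = 0.232
  n-pentane: x = 0.136, y = 0.358
  MEK: x = 0.129, y = 0.112
  1-propanol: x = 0.382, y = 0.219
  toluene: x = 0.284, y = 0.079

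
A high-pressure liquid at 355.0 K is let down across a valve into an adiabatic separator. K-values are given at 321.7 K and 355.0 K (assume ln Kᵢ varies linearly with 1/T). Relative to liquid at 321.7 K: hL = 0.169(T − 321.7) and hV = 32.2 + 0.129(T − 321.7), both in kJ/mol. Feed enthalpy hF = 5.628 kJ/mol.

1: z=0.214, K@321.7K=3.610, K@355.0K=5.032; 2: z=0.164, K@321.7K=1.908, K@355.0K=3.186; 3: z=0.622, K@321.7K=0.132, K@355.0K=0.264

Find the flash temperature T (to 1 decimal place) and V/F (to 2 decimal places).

T = 328.3 K, V/F = 0.14

Adiabatic flash: solve Rachford–Rice at each trial T, then check hF = ψ·hV(T) + (1−ψ)·hL(T).
  T = 321.7 K: K = (3.610, 1.908, 0.132), RR gives ψ = 0.093, H_out = 2.984 kJ/mol
  T = 355.0 K: K = (5.032, 3.186, 0.264), RR gives ψ = 0.313, H_out = 15.279 kJ/mol
  T = 338.4 K: K = (4.299, 2.499, 0.190), RR gives ψ = 0.208, H_out = 9.386 kJ/mol
  T = 330.0 K: K = (3.946, 2.189, 0.159), RR gives ψ = 0.153, H_out = 6.263 kJ/mol
  T = 325.9 K: K = (3.779, 2.047, 0.145), RR gives ψ = 0.124, H_out = 4.672 kJ/mol
  T = 327.9 K: K = (3.860, 2.116, 0.152), RR gives ψ = 0.138, H_out = 5.455 kJ/mol
Linear interpolation between T = 327.9 (H_out = 5.455) and T = 330.0 (H_out = 6.263) on hF = 5.628 gives T ≈ 328.3 K, at which ψ = 0.14.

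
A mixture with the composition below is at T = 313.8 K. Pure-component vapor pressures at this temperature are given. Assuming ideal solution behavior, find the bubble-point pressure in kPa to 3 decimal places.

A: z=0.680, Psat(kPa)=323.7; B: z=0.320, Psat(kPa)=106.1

At the bubble point ψ → 0, so ΣzᵢKᵢ = 1 with Kᵢ = Pᵢˢᵃᵗ/P ⇒ P = ΣzᵢPᵢˢᵃᵗ.
P = 0.680·323.7 + 0.320·106.1 = 254.068 kPa

Pbub = 254.068 kPa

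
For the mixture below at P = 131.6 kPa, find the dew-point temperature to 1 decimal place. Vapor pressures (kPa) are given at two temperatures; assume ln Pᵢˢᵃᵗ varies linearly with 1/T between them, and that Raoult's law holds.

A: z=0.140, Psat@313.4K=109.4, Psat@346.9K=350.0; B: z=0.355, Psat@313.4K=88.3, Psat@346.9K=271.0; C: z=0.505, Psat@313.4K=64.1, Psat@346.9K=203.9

T = 328.6 K

Dew-point temperature: Σzᵢ·P/Pᵢˢᵃᵗ(T) = 1. Interpolate ln Pᵢˢᵃᵗ = aᵢ + bᵢ/T.
  T = 313.4 K: ΣzᵢP/Pᵢˢᵃᵗ = 1.7343
  T = 346.9 K: ΣzᵢP/Pᵢˢᵃᵗ = 0.5510
  T = 330.1 K: ΣzᵢP/Pᵢˢᵃᵗ = 0.9511
  T = 321.8 K: ΣzᵢP/Pᵢˢᵃᵗ = 1.2720
  T = 326.0 K: ΣzᵢP/Pᵢˢᵃᵗ = 1.0959
  T = 328.1 K: ΣzᵢP/Pᵢˢᵃᵗ = 1.0187
  T = 329.1 K: ΣzᵢP/Pᵢˢᵃᵗ = 0.9842
Interpolating between 328.1 K and 329.1 K gives T ≈ 328.6 K.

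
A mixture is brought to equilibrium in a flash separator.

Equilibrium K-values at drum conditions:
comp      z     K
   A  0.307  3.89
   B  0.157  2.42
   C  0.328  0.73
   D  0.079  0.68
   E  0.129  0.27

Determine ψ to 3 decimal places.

ψ = 0.799

Newton iteration, ψ⁰ = 0.47:
  ψ = 0.470: g = 0.2354, g' = -0.777 → ψ = 0.773
  ψ = 0.773: g = 0.0190, g' = -0.732 → ψ = 0.799
Converged at ψ = 0.799.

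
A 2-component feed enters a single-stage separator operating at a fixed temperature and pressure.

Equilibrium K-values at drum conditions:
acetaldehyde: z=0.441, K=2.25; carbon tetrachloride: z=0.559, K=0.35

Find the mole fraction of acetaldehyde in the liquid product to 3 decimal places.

Rachford–Rice: g(β) = Σ zᵢ(Kᵢ−1)/(1+β(Kᵢ−1)) = 0.
g(0) = ΣzᵢKᵢ − 1 = 0.188 and g(1) = 1 − Σzᵢ/Kᵢ = -0.793, so a root lies in (0, 1).
Binary case is linear: z₁(K₁−1)(1+β(K₂−1)) + z₂(K₂−1)(1+β(K₁−1)) = 0
⇒ β = [z₁(K₁−1)+z₂(K₂−1)] / [−(K₁−1)(K₂−1)] = 0.1879/0.8125 = 0.231
Compositions from xᵢ = zᵢ/(1+β(Kᵢ−1)), yᵢ = Kᵢxᵢ:
  acetaldehyde: x = 0.342, y = 0.770
  carbon tetrachloride: x = 0.658, y = 0.230

x_acetaldehyde = 0.342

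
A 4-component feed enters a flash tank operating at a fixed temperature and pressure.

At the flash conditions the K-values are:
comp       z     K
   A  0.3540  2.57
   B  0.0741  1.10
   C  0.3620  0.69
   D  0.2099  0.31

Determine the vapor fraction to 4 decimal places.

Let ψ = V/F and solve Σ zᵢ(Kᵢ−1)/(1+ψ(Kᵢ−1)) = 0.
g(0) = ΣzᵢKᵢ − 1 = 0.3061 and g(1) = 1 − Σzᵢ/Kᵢ = -0.4068, so a root lies in (0, 1).
Iterate (Newton) starting at ψ = 0.5:
  ψ = 0.5000: g = -0.03550, g' = -0.5562 → ψ = 0.4362
Converged at ψ = 0.4362.

ψ = 0.4362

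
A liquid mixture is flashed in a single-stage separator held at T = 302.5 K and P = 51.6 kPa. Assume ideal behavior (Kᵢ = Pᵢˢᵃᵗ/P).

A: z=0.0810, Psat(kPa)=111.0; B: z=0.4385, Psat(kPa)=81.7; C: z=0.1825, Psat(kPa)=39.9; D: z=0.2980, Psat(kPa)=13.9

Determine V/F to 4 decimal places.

Raoult's law: Kᵢ = Pᵢˢᵃᵗ/P = Pᵢˢᵃᵗ/51.6.
  K_A = 111.0/51.6 = 2.151163, K_B = 81.7/51.6 = 1.583333, K_C = 39.9/51.6 = 0.773256, K_D = 13.9/51.6 = 0.269380
Rachford–Rice: g(V/F) = Σ zᵢ(Kᵢ−1)/(1+V/F(Kᵢ−1)) = 0.
g(0) = ΣzᵢKᵢ − 1 = 0.0899 and g(1) = 1 − Σzᵢ/Kᵢ = -0.6569, so a root lies in (0, 1).
Iterate (Newton) starting at V/F = 0.5:
  V/F = 0.5000: g = -0.13250, g' = -0.5395 → V/F = 0.2544
  V/F = 0.2544: g = -0.01649, g' = -0.4279 → V/F = 0.2159
  V/F = 0.2159: g = -0.00014, g' = -0.4212 → V/F = 0.2155
Converged at V/F = 0.2155.

V/F = 0.2155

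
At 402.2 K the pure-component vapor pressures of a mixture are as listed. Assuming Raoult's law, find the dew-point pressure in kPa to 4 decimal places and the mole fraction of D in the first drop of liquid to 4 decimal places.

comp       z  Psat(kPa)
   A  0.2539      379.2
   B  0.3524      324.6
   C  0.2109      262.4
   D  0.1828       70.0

Pdew = 193.4096 kPa, x_D = 0.5051

At the dew point ψ → 1, so Σzᵢ/Kᵢ = 1 with Kᵢ = Pᵢˢᵃᵗ/P ⇒ 1/P = Σzᵢ/Pᵢˢᵃᵗ.
1/P = 0.2539/379.2 + 0.3524/324.6 + 0.2109/262.4 + 0.1828/70.0 = 0.0051704 ⇒ P = 193.4096 kPa
xᵢ = zᵢP/Pᵢˢᵃᵗ ⇒ x_D = 0.1828·193.4096/70.0 = 0.5051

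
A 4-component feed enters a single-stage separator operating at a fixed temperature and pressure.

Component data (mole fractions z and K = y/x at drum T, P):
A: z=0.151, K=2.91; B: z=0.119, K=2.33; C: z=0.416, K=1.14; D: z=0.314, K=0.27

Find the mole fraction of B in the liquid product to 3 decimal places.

Newton–Raphson from V/F = 0.5:
  V/F = 0.500: g = -0.0640, g' = -0.642 → V/F = 0.400
  V/F = 0.400: g = -0.0020, g' = -0.608 → V/F = 0.397
Converged at V/F = 0.397.
Compositions from xᵢ = zᵢ/(1+V/F(Kᵢ−1)), yᵢ = Kᵢxᵢ:
  A: x = 0.086, y = 0.250
  B: x = 0.078, y = 0.181
  C: x = 0.394, y = 0.449
  D: x = 0.442, y = 0.119

x_B = 0.078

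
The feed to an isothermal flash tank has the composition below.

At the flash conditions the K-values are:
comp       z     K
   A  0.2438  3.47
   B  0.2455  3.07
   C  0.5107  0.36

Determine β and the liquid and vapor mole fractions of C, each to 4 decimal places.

β = 0.5385, x_C = 0.7793, y_C = 0.2805

Let β = V/F and solve Σ zᵢ(Kᵢ−1)/(1+β(Kᵢ−1)) = 0.
g(0) = ΣzᵢKᵢ − 1 = 0.7835 and g(1) = 1 − Σzᵢ/Kᵢ = -0.5688, so a root lies in (0, 1).
Iterate (Newton) starting at β = 0.5:
  β = 0.5000: g = 0.03850, g' = -1.0042 → β = 0.5383
  β = 0.5383: g = 0.00018, g' = -0.9962 → β = 0.5385
Converged at β = 0.5385.
Compositions from xᵢ = zᵢ/(1+β(Kᵢ−1)), yᵢ = Kᵢxᵢ:
  A: x = 0.1046, y = 0.3631
  B: x = 0.1161, y = 0.3564
  C: x = 0.7793, y = 0.2805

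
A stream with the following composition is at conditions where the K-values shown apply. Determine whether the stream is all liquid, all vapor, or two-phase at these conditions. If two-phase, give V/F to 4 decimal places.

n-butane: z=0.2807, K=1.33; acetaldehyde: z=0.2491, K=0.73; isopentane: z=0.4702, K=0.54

all liquid

ΣzᵢKᵢ = 0.8091; Σzᵢ/Kᵢ = 1.4230.
Since ΣzᵢKᵢ < 1 the mixture is below its bubble point — single liquid phase.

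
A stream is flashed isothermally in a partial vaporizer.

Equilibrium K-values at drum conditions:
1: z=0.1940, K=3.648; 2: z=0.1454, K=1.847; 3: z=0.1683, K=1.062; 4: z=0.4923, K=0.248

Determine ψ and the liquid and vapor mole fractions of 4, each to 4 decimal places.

ψ = 0.2152, x_4 = 0.5874, y_4 = 0.1457

Rachford–Rice: g(ψ) = Σ zᵢ(Kᵢ−1)/(1+ψ(Kᵢ−1)) = 0.
Feasibility: ΣzᵢKᵢ = 1.2771, Σzᵢ/Kᵢ = 2.2755 — both > 1, two phases present.
Newton–Raphson from ψ = 0.37:
  ψ = 0.3700: g = -0.14948, g' = -0.9426 → ψ = 0.2114
  ψ = 0.2114: g = 0.00389, g' = -1.0284 → ψ = 0.2152
Converged at ψ = 0.2152.
Compositions from xᵢ = zᵢ/(1+ψ(Kᵢ−1)), yᵢ = Kᵢxᵢ:
  1: x = 0.1236, y = 0.4508
  2: x = 0.1230, y = 0.2271
  3: x = 0.1661, y = 0.1764
  4: x = 0.5874, y = 0.1457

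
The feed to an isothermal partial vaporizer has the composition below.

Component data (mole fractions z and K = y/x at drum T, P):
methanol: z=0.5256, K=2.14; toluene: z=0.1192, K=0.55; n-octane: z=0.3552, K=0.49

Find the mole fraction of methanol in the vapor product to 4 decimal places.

Material balance + equilibrium reduce to Σ zᵢ(Kᵢ−1)/(1+V/F(Kᵢ−1)) = 0.
g(0) = ΣzᵢKᵢ − 1 = 0.3644 and g(1) = 1 − Σzᵢ/Kᵢ = -0.1872, so a root lies in (0, 1).
Iterate (Newton) starting at V/F = 0.5:
  V/F = 0.5000: g = 0.06928, g' = -0.4838 → V/F = 0.6432
  V/F = 0.6432: g = 0.00063, g' = -0.4798 → V/F = 0.6445
Converged at V/F = 0.6445.
Compositions from xᵢ = zᵢ/(1+V/F(Kᵢ−1)), yᵢ = Kᵢxᵢ:
  methanol: x = 0.3030, y = 0.6484
  toluene: x = 0.1679, y = 0.0923
  n-octane: x = 0.5291, y = 0.2593

y_methanol = 0.6484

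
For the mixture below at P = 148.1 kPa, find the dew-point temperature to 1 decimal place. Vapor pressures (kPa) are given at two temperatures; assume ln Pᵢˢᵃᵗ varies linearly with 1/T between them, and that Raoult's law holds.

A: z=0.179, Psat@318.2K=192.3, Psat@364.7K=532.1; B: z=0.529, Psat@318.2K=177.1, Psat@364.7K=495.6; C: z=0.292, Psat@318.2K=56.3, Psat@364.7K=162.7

Dew-point temperature: Σzᵢ·P/Pᵢˢᵃᵗ(T) = 1. Interpolate ln Pᵢˢᵃᵗ = aᵢ + bᵢ/T.
  T = 318.2 K: ΣzᵢP/Pᵢˢᵃᵗ = 1.3484
  T = 364.7 K: ΣzᵢP/Pᵢˢᵃᵗ = 0.4737
  T = 341.4 K: ΣzᵢP/Pᵢˢᵃᵗ = 0.7721
  T = 329.8 K: ΣzᵢP/Pᵢˢᵃᵗ = 1.0103
  T = 335.6 K: ΣzᵢP/Pᵢˢᵃᵗ = 0.8812
  T = 332.7 K: ΣzᵢP/Pᵢˢᵃᵗ = 0.9430
Interpolating between 329.8 K and 332.7 K gives T ≈ 330.2 K.

T = 330.2 K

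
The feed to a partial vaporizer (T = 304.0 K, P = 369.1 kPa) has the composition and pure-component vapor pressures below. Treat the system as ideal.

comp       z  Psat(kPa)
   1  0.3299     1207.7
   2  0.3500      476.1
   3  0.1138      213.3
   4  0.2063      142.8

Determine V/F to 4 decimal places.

Raoult's law: Kᵢ = Pᵢˢᵃᵗ/P = Pᵢˢᵃᵗ/369.1.
  K_1 = 1207.7/369.1 = 3.272013, K_2 = 476.1/369.1 = 1.289894, K_3 = 213.3/369.1 = 0.577892, K_4 = 142.8/369.1 = 0.386887
Rachford–Rice: g(V/F) = Σ zᵢ(Kᵢ−1)/(1+V/F(Kᵢ−1)) = 0.
g(0) = ΣzᵢKᵢ − 1 = 0.6765 and g(1) = 1 − Σzᵢ/Kᵢ = -0.1023, so a root lies in (0, 1).
Iterate (Newton) starting at V/F = 0.43:
  V/F = 0.4300: g = 0.23889, g' = -0.6323 → V/F = 0.8078
  V/F = 0.8078: g = 0.02305, g' = -0.5823 → V/F = 0.8474
  V/F = 0.8474: g = -0.00039, g' = -0.6031 → V/F = 0.8468
Converged at V/F = 0.8468.

V/F = 0.8468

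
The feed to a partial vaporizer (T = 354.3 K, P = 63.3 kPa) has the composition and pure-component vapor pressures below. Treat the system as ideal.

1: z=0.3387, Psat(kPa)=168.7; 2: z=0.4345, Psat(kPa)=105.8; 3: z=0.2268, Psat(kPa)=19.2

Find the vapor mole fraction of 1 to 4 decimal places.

Raoult's law: Kᵢ = Pᵢˢᵃᵗ/P = Pᵢˢᵃᵗ/63.3.
  K_1 = 168.7/63.3 = 2.665087, K_2 = 105.8/63.3 = 1.671406, K_3 = 19.2/63.3 = 0.303318
Newton iteration, ψ⁰ = 0.5:
  ψ = 0.5000: g = 0.28369, g' = -0.6486 → ψ = 0.9374
  ψ = 0.9374: g = -0.05613, g' = -1.1314 → ψ = 0.8877
  ψ = 0.8877: g = -0.00380, g' = -0.9861 → ψ = 0.8839
Converged at ψ = 0.8839.
Compositions from xᵢ = zᵢ/(1+ψ(Kᵢ−1)), yᵢ = Kᵢxᵢ:
  1: x = 0.1370, y = 0.3652
  2: x = 0.2727, y = 0.4558
  3: x = 0.5903, y = 0.1790

y_1 = 0.3652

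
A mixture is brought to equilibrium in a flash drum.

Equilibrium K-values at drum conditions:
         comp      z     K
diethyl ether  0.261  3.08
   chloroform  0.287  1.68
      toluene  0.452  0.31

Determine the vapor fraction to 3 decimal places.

Let ψ = V/F and solve Σ zᵢ(Kᵢ−1)/(1+ψ(Kᵢ−1)) = 0.
g(0) = ΣzᵢKᵢ − 1 = 0.426 and g(1) = 1 − Σzᵢ/Kᵢ = -0.714, so a root lies in (0, 1).
Iterate (Newton) starting at ψ = 0.49:
  ψ = 0.490: g = -0.0559, g' = -0.843 → ψ = 0.424
  ψ = 0.424: g = -0.0006, g' = -0.829 → ψ = 0.423
Converged at ψ = 0.423.

ψ = 0.423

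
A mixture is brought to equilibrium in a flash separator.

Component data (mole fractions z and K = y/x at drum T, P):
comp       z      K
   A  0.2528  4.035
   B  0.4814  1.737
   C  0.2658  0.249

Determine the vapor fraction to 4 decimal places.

ψ = 0.7550

Newton–Raphson from ψ = 0.34:
  ψ = 0.3400: g = 0.39324, g' = -1.0016 → ψ = 0.7326
  ψ = 0.7326: g = 0.02461, g' = -1.0753 → ψ = 0.7555
  ψ = 0.7555: g = -0.00054, g' = -1.1237 → ψ = 0.7550
Converged at ψ = 0.7550.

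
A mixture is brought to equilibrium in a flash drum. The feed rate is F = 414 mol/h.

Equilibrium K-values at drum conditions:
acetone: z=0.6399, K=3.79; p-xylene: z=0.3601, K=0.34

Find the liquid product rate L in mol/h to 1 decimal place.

L = 66.0 mol/h

Rachford–Rice: g(ψ) = Σ zᵢ(Kᵢ−1)/(1+ψ(Kᵢ−1)) = 0.
Check two-phase: ΣzᵢKᵢ = 2.5477 > 1 and Σzᵢ/Kᵢ = 1.2280 > 1, so g(0) = 1.5477 > 0 and g(1) = -0.2280 < 0.
Binary case is linear: z₁(K₁−1)(1+ψ(K₂−1)) + z₂(K₂−1)(1+ψ(K₁−1)) = 0
⇒ ψ = [z₁(K₁−1)+z₂(K₂−1)] / [−(K₁−1)(K₂−1)] = 1.54766/1.84140 = 0.8405
Then V = ψ·F = 0.8405·414 = 348.0 mol/h and L = F − V = 66.0 mol/h.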